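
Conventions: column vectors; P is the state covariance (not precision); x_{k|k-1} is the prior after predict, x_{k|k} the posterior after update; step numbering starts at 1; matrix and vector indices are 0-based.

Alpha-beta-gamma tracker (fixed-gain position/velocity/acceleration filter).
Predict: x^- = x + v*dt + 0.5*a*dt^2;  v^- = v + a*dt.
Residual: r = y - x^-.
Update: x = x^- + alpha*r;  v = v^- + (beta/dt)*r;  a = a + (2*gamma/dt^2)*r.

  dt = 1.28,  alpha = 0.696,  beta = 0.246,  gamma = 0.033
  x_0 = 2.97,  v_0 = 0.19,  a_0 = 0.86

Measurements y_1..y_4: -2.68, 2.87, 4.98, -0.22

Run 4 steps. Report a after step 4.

a_post = 0.3942

step 1: x_pred=3.9177  r=-6.5977  x^+=-0.6743  v^+=0.0228  a^+=0.5942
step 2: x_pred=-0.1583  r=3.0283  x^+=1.9494  v^+=1.3654  a^+=0.7162
step 3: x_pred=4.2838  r=0.6962  x^+=4.7684  v^+=2.4160  a^+=0.7443
step 4: x_pred=8.4705  r=-8.6905  x^+=2.4219  v^+=1.6984  a^+=0.3942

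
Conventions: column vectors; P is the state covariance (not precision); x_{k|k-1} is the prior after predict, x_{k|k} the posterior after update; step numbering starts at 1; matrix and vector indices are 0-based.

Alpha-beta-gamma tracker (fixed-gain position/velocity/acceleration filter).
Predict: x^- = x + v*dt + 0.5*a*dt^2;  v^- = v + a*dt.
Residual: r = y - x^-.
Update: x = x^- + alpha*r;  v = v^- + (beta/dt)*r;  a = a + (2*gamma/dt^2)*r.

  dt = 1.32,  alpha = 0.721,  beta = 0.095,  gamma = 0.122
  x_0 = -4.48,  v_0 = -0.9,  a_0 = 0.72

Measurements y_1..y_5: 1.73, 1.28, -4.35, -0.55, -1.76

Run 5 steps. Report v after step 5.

v_post = 2.4913

step 1: x_pred=-5.0407  r=6.7707  x^+=-0.1590  v^+=0.5377  a^+=1.6682
step 2: x_pred=2.0040  r=-0.7240  x^+=1.4820  v^+=2.6875  a^+=1.5668
step 3: x_pred=6.3945  r=-10.7445  x^+=-1.3523  v^+=3.9824  a^+=0.0621
step 4: x_pred=3.9586  r=-4.5086  x^+=0.7079  v^+=3.7399  a^+=-0.5692
step 5: x_pred=5.1487  r=-6.9087  x^+=0.1675  v^+=2.4913  a^+=-1.5367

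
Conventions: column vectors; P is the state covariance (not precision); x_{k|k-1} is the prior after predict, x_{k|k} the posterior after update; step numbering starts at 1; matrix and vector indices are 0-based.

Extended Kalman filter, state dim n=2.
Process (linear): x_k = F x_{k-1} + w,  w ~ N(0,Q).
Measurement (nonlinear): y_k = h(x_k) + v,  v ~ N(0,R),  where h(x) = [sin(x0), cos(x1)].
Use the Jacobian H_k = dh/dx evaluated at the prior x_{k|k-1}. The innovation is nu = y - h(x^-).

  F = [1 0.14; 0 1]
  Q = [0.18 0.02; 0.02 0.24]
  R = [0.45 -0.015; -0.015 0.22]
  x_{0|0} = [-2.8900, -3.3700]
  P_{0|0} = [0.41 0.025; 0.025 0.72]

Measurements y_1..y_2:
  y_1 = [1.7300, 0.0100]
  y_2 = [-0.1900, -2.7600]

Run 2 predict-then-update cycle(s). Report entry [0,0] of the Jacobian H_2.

step 1: x^-=[-3.3618, -3.3700]  P^-=[0.6111 0.1458; 0.1458 0.9600]  H_jac=[-0.9759 0.0000; 0.0000 -0.2264]  S=[1.0320 0.0172; 0.0172 0.2692]  K=[-0.5765 -0.0858; -0.1245 -0.7994]  nu=[1.5116, 0.9840]  x^+=[-4.3175, -4.3449]  P^+=[0.2645 0.0451; 0.0451 0.7685]
step 2: x^-=[-4.9258, -4.3449]  P^-=[0.4722 0.1727; 0.1727 1.0085]  H_jac=[0.2118 0.0000; 0.0000 -0.9332]  S=[0.4712 -0.0491; -0.0491 1.0983]  K=[0.1979 -0.1379; -0.0118 -0.8574]  nu=[-1.1673, -2.4007]  x^+=[-4.8258, -2.2727]  P^+=[0.4302 0.0357; 0.0357 0.2019]

H_jac[0,0] = 0.2118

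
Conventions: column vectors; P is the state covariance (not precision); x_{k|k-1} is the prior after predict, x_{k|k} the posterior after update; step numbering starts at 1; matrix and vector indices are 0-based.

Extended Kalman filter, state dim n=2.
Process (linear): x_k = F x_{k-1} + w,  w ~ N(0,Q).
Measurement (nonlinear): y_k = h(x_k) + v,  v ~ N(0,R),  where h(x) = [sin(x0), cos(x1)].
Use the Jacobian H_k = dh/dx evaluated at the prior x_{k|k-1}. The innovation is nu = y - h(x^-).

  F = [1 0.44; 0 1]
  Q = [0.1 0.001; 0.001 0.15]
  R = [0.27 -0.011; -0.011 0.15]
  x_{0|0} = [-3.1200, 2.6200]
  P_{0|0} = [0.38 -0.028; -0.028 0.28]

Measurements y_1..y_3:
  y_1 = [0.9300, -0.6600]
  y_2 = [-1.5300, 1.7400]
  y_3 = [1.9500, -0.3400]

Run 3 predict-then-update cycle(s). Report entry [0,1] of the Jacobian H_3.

H_jac[0,1] = 0.0000

step 1: x^-=[-1.9672, 2.6200]  P^-=[0.5096 0.0962; 0.0962 0.4300]  H_jac=[-0.3861 0.0000; 0.0000 -0.4983]  S=[0.3460 0.0075; 0.0075 0.2568]  K=[-0.5650 -0.1702; -0.0893 -0.8319]  nu=[1.8525, 0.2070]  x^+=[-3.0491, 2.2823]  P^+=[0.3903 0.0388; 0.0388 0.2485]
step 2: x^-=[-2.0448, 2.2823]  P^-=[0.5725 0.1491; 0.1491 0.3985]  H_jac=[-0.4565 0.0000; 0.0000 -0.7574]  S=[0.3893 0.0405; 0.0405 0.3785]  K=[-0.6474 -0.2289; -0.0928 -0.7872]  nu=[-0.6403, 2.3930]  x^+=[-2.1781, 0.4579]  P^+=[0.3774 0.0359; 0.0359 0.1546]
step 3: x^-=[-1.9766, 0.4579]  P^-=[0.5390 0.1049; 0.1049 0.3046]  H_jac=[-0.3948 0.0000; 0.0000 -0.4421]  S=[0.3540 0.0073; 0.0073 0.2095]  K=[-0.5969 -0.2006; -0.1038 -0.6390]  nu=[2.8688, -1.2370]  x^+=[-3.4410, 0.9504]  P^+=[0.4027 0.0532; 0.0532 0.2142]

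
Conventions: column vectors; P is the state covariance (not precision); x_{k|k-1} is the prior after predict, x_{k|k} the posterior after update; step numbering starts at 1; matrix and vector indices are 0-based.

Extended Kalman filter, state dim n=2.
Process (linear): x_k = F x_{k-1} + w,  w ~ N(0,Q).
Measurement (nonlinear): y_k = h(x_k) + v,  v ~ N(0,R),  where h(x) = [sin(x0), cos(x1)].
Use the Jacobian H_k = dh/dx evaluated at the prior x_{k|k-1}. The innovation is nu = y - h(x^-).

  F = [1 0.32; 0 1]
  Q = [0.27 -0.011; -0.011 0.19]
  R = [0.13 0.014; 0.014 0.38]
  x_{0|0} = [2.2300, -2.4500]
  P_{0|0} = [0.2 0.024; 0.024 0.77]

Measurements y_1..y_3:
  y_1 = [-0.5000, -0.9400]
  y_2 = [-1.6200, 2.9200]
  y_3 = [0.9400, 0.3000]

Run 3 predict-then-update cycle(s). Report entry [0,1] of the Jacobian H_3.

H_jac[0,1] = 0.0000

step 1: x^-=[1.4460, -2.4500]  P^-=[0.5642 0.2594; 0.2594 0.9600]  H_jac=[0.1245 0.0000; 0.0000 0.6378]  S=[0.1387 0.0346; 0.0346 0.7705]  K=[0.4578 0.1942; 0.0350 0.7931]  nu=[-1.4922, -0.1698]  x^+=[0.7299, -2.6368]  P^+=[0.4999 0.1257; 0.1257 0.4733]
step 2: x^-=[-0.1138, -2.6368]  P^-=[0.8989 0.2662; 0.2662 0.6633]  H_jac=[0.9935 0.0000; 0.0000 0.4836]  S=[1.0173 0.1419; 0.1419 0.5351]  K=[0.8768 0.0081; 0.1831 0.5509]  nu=[-1.5064, 3.7953]  x^+=[-1.4040, -0.8220]  P^+=[0.1148 0.0317; 0.0317 0.4382]
step 3: x^-=[-1.6670, -0.8220]  P^-=[0.4500 0.1609; 0.1609 0.6282]  H_jac=[-0.0961 0.0000; 0.0000 0.7325]  S=[0.1342 0.0027; 0.0027 0.7171]  K=[-0.3256 0.1656; -0.1281 0.6422]  nu=[1.9354, -0.3807]  x^+=[-2.3602, -1.3144]  P^+=[0.4164 0.0797; 0.0797 0.3307]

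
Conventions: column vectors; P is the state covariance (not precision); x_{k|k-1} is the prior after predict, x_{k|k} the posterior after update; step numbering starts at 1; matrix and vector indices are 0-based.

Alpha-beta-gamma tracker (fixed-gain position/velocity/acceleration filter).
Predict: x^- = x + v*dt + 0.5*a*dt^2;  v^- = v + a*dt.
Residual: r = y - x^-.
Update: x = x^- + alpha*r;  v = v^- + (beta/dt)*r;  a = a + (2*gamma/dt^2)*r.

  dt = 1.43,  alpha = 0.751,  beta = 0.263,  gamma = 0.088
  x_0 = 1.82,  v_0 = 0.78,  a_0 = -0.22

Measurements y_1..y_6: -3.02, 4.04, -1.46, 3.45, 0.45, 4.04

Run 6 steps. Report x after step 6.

step 1: x_pred=2.7105  r=-5.7305  x^+=-1.5931  v^+=-0.5885  a^+=-0.7132
step 2: x_pred=-3.1639  r=7.2039  x^+=2.2462  v^+=-0.2835  a^+=-0.0932
step 3: x_pred=1.7456  r=-3.2056  x^+=-0.6618  v^+=-1.0063  a^+=-0.3691
step 4: x_pred=-2.4782  r=5.9282  x^+=1.9739  v^+=-0.4438  a^+=0.1411
step 5: x_pred=1.4836  r=-1.0336  x^+=0.7074  v^+=-0.4320  a^+=0.0522
step 6: x_pred=0.1429  r=3.8971  x^+=3.0696  v^+=0.3593  a^+=0.3876

x_post = 3.0696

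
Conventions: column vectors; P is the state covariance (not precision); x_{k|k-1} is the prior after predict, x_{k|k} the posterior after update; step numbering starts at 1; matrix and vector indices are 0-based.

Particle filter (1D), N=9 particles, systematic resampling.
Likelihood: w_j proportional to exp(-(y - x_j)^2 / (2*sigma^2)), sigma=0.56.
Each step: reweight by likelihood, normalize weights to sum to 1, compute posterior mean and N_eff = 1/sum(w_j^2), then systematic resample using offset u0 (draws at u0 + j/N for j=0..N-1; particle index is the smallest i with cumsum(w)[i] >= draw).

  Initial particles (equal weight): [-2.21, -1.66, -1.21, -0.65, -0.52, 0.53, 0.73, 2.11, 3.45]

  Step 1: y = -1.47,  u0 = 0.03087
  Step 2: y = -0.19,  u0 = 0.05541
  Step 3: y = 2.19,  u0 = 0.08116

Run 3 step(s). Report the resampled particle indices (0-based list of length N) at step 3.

resampled_idx = [3, 5, 5, 6, 6, 7, 7, 8, 8]

step 1: w=[0.1470, 0.3323, 0.3160, 0.1205, 0.0835, 0.0006, 0.0002, 0.0000, 0.0000]  mean=-1.3801  Neff=3.9469  idx=[0, 0, 1, 1, 1, 2, 2, 3, 4]
step 2: w=[0.0007, 0.0007, 0.0157, 0.0157, 0.0157, 0.0936, 0.0936, 0.3509, 0.4133]  mean=-0.7509  Neff=3.2024  idx=[5, 6, 7, 7, 7, 8, 8, 8, 8]
step 3: w=[0.0002, 0.0002, 0.0639, 0.0639, 0.0639, 0.2019, 0.2019, 0.2019, 0.2019]  mean=-0.5453  Neff=5.7021  idx=[3, 5, 5, 6, 6, 7, 7, 8, 8]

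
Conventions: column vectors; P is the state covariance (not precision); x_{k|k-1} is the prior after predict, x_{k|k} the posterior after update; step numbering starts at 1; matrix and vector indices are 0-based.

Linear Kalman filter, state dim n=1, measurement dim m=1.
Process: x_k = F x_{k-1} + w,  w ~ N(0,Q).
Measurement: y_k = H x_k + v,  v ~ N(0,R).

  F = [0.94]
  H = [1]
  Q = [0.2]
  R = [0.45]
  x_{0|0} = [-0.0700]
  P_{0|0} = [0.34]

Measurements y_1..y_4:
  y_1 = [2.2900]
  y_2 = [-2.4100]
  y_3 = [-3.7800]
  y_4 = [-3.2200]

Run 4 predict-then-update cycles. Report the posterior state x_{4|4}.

x_post = [-2.5180]

step 1: x^-=[-0.0658]  P^-=[0.5004]  S=[0.9504]  K=[0.5265]  nu=[2.3558]  x^+=[1.1746]  P^+=[0.2369]
step 2: x^-=[1.1041]  P^-=[0.4094]  S=[0.8594]  K=[0.4764]  nu=[-3.5141]  x^+=[-0.5698]  P^+=[0.2144]
step 3: x^-=[-0.5357]  P^-=[0.3894]  S=[0.8394]  K=[0.4639]  nu=[-3.2443]  x^+=[-2.0407]  P^+=[0.2088]
step 4: x^-=[-1.9183]  P^-=[0.3845]  S=[0.8345]  K=[0.4607]  nu=[-1.3017]  x^+=[-2.5180]  P^+=[0.2073]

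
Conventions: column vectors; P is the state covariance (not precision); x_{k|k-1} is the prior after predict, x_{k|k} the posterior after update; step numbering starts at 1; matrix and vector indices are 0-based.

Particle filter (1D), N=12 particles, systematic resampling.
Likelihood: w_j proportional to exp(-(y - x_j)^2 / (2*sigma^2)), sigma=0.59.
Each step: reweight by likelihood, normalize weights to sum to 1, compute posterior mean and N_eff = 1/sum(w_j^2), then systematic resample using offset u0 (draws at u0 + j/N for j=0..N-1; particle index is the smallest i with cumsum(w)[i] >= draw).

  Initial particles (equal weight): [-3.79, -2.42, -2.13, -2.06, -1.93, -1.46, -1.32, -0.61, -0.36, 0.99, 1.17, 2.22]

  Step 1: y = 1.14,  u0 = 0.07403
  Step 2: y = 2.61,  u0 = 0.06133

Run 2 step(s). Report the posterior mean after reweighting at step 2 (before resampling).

post_mean = 1.8424

step 1: w=[0.0000, 0.0000, 0.0000, 0.0000, 0.0000, 0.0000, 0.0001, 0.0056, 0.0179, 0.4389, 0.4527, 0.0849]  mean=1.1426  Neff=2.4686  idx=[9, 9, 9, 9, 9, 10, 10, 10, 10, 10, 10, 11]
step 2: w=[0.0188, 0.0188, 0.0188, 0.0188, 0.0188, 0.0416, 0.0416, 0.0416, 0.0416, 0.0416, 0.0416, 0.6565]  mean=1.8424  Neff=2.2567  idx=[3, 6, 8, 10, 11, 11, 11, 11, 11, 11, 11, 11]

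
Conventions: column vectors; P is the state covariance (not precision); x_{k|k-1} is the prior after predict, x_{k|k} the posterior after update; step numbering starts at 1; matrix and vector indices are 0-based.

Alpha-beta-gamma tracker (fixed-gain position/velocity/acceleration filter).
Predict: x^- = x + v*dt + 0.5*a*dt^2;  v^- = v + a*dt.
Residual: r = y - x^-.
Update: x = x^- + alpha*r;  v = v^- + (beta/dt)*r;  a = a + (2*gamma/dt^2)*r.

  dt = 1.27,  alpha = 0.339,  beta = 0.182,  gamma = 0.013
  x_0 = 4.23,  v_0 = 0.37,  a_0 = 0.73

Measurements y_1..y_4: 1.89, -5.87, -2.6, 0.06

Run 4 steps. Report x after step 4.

step 1: x_pred=5.2886  r=-3.3986  x^+=4.1365  v^+=0.8101  a^+=0.6752
step 2: x_pred=5.7098  r=-11.5798  x^+=1.7842  v^+=0.0081  a^+=0.4885
step 3: x_pred=2.1885  r=-4.7885  x^+=0.5652  v^+=-0.0577  a^+=0.4114
step 4: x_pred=0.8237  r=-0.7637  x^+=0.5648  v^+=0.3553  a^+=0.3990

x_post = 0.5648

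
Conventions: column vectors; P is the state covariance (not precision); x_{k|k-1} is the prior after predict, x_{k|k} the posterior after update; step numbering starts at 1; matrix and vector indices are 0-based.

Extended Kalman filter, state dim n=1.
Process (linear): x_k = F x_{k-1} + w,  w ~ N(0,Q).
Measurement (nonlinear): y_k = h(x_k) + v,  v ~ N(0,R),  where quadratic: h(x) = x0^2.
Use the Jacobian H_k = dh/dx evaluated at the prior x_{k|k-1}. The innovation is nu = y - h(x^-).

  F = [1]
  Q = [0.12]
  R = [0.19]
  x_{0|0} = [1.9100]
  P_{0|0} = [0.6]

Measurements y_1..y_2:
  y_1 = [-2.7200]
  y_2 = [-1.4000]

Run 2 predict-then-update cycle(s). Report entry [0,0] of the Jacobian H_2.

H_jac[0,0] = 0.5451

step 1: x^-=[1.9100]  P^-=[0.7200]  H_jac=[3.8200]  S=[10.6965]  K=[0.2571]  nu=[-6.3681]  x^+=[0.2726]  P^+=[0.0128]
step 2: x^-=[0.2726]  P^-=[0.1328]  H_jac=[0.5451]  S=[0.2295]  K=[0.3155]  nu=[-1.4743]  x^+=[-0.1925]  P^+=[0.1100]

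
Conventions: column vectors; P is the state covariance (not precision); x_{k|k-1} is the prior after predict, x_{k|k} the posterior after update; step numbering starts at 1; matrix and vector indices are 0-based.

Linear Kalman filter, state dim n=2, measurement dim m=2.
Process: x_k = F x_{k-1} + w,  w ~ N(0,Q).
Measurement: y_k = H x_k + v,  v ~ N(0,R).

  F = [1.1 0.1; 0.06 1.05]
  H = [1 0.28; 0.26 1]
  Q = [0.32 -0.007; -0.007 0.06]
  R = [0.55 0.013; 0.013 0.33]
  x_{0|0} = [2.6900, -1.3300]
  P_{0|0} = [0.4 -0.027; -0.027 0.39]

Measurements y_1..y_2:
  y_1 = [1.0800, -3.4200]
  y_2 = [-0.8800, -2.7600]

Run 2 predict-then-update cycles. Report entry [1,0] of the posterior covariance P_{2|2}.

step 1: x^-=[2.8260, -1.2351]  P^-=[0.8020 0.0290; 0.0290 0.4880]  S=[1.4065 0.3893; 0.3893 0.8873]  K=[0.5712 0.0171; -0.0419 0.5769]  nu=[-1.4002, -2.9197]  x^+=[1.9763, -2.8607]  P^+=[0.3352 -0.0741; -0.0741 0.2091]
step 2: x^-=[1.8879, -2.8852]  P^-=[0.7113 -0.0489; -0.0489 0.2824]  S=[1.2561 0.2245; 0.2245 0.6350]  K=[0.5520 0.0190; -0.0554 0.4442]  nu=[-1.9600, -0.3657]  x^+=[0.7990, -2.9390]  P^+=[0.3236 -0.0707; -0.0707 0.1643]

P_post[1,0] = -0.0707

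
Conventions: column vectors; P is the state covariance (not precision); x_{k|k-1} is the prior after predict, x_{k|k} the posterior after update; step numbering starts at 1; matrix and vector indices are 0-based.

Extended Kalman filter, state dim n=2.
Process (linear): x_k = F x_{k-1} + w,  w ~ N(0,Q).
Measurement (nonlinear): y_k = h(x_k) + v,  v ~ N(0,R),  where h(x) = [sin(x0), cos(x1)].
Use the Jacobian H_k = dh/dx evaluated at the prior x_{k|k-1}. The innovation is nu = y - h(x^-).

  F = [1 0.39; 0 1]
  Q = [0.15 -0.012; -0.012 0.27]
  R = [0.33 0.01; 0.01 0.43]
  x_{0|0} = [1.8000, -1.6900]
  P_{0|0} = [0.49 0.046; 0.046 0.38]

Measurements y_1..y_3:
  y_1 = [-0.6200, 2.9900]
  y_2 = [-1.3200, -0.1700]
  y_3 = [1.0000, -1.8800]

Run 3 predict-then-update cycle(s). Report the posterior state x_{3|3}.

x_post = [0.3129, 0.1845]

step 1: x^-=[1.1409, -1.6900]  P^-=[0.7337 0.1822; 0.1822 0.6500]  H_jac=[0.4168 0.0000; 0.0000 0.9929]  S=[0.4574 0.0854; 0.0854 1.0708]  K=[0.6465 0.1174; 0.0543 0.5984]  nu=[-1.5290, 3.1089]  x^+=[0.5173, 0.0873]  P^+=[0.5147 0.0573; 0.0573 0.2597]
step 2: x^-=[0.5513, 0.0873]  P^-=[0.7490 0.1466; 0.1466 0.5297]  H_jac=[0.8518 0.0000; 0.0000 -0.0872]  S=[0.8735 -0.0009; -0.0009 0.4340]  K=[0.7304 -0.0280; 0.1429 -0.1061]  nu=[-1.8438, -1.1662]  x^+=[-0.7628, -0.0524]  P^+=[0.2826 0.0541; 0.0541 0.5069]
step 3: x^-=[-0.7832, -0.0524]  P^-=[0.5519 0.2398; 0.2398 0.7769]  H_jac=[0.7086 0.0000; 0.0000 0.0524]  S=[0.6072 0.0189; 0.0189 0.4321]  K=[0.6442 0.0009; 0.2773 0.0820]  nu=[1.7056, -2.8786]  x^+=[0.3129, 0.1845]  P^+=[0.3000 0.1303; 0.1303 0.7265]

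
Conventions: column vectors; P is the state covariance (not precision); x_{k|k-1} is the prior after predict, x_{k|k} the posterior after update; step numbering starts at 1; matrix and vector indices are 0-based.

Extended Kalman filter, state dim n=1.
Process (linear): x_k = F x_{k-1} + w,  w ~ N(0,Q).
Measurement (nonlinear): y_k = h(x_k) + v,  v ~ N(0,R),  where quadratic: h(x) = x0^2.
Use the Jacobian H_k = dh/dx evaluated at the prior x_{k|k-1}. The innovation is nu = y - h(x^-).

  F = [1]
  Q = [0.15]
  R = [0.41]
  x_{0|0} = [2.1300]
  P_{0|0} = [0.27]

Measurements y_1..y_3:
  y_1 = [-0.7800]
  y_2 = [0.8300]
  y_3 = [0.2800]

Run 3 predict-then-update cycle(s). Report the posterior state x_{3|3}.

x_post = [0.7241]

step 1: x^-=[2.1300]  P^-=[0.4200]  H_jac=[4.2600]  S=[8.0320]  K=[0.2228]  nu=[-5.3169]  x^+=[0.9456]  P^+=[0.0214]
step 2: x^-=[0.9456]  P^-=[0.1714]  H_jac=[1.8912]  S=[1.0232]  K=[0.3169]  nu=[-0.0642]  x^+=[0.9253]  P^+=[0.0687]
step 3: x^-=[0.9253]  P^-=[0.2187]  H_jac=[1.8505]  S=[1.1589]  K=[0.3492]  nu=[-0.5761]  x^+=[0.7241]  P^+=[0.0774]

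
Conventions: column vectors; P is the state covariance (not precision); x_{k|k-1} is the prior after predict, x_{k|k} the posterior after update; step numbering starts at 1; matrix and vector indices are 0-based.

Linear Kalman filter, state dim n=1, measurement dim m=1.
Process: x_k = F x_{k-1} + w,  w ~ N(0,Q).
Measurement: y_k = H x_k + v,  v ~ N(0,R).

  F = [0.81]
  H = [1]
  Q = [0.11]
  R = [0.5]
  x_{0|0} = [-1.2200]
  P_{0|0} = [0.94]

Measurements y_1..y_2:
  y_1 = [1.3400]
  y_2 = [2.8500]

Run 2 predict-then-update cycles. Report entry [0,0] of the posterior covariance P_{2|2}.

step 1: x^-=[-0.9882]  P^-=[0.7267]  S=[1.2267]  K=[0.5924]  nu=[2.3282]  x^+=[0.3911]  P^+=[0.2962]
step 2: x^-=[0.3168]  P^-=[0.3043]  S=[0.8043]  K=[0.3784]  nu=[2.5332]  x^+=[1.2753]  P^+=[0.1892]

P_post[0,0] = 0.1892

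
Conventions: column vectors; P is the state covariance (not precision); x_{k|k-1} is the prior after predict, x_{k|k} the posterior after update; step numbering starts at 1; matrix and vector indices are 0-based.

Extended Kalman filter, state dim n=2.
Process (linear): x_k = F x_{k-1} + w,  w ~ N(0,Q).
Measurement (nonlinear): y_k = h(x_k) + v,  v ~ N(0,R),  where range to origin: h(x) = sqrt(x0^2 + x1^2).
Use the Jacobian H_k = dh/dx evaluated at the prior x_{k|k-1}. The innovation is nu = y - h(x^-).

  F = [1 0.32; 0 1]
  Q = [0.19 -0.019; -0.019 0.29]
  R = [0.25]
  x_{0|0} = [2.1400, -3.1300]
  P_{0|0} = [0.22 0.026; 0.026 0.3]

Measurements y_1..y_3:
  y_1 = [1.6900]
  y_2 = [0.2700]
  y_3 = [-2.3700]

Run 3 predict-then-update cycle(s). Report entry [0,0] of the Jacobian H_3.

step 1: x^-=[1.1384, -3.1300]  P^-=[0.4574 0.1030; 0.1030 0.5900]  H_jac=[0.3418 -0.9398]  S=[0.7583]  K=[0.0785; -0.6847]  nu=[-1.6406]  x^+=[1.0096, -2.0066]  P^+=[0.4527 0.1438; 0.1438 0.2344]
step 2: x^-=[0.3675, -2.0066]  P^-=[0.7587 0.1998; 0.1998 0.5244]  H_jac=[0.1801 -0.9836]  S=[0.7112]  K=[-0.0841; -0.6747]  nu=[-1.7700]  x^+=[0.5164, -0.8124]  P^+=[0.7537 0.1594; 0.1594 0.2007]
step 3: x^-=[0.2564, -0.8124]  P^-=[1.0662 0.2046; 0.2046 0.4907]  H_jac=[0.3010 -0.9536]  S=[0.6753]  K=[0.1863; -0.6016]  nu=[-3.2219]  x^+=[-0.3438, 1.1261]  P^+=[1.0428 0.2803; 0.2803 0.2462]

H_jac[0,0] = 0.3010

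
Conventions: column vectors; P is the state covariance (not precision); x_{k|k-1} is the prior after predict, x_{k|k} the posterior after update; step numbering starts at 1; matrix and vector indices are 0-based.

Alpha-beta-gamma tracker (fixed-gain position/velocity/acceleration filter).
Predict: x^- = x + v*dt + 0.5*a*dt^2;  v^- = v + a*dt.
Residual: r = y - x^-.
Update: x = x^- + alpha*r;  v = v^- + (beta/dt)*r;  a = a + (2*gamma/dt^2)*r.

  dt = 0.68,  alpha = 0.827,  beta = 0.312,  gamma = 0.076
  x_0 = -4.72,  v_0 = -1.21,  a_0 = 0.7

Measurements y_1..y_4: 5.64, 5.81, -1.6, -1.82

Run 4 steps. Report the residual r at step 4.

step 1: x_pred=-5.3810  r=11.0210  x^+=3.7334  v^+=4.3227  a^+=4.3228
step 2: x_pred=7.6722  r=-1.8622  x^+=6.1322  v^+=6.4078  a^+=3.7107
step 3: x_pred=11.3473  r=-12.9473  x^+=0.6399  v^+=2.9905  a^+=-0.5454
step 4: x_pred=2.5473  r=-4.3673  x^+=-1.0645  v^+=0.6158  a^+=-1.9810

resid = -4.3673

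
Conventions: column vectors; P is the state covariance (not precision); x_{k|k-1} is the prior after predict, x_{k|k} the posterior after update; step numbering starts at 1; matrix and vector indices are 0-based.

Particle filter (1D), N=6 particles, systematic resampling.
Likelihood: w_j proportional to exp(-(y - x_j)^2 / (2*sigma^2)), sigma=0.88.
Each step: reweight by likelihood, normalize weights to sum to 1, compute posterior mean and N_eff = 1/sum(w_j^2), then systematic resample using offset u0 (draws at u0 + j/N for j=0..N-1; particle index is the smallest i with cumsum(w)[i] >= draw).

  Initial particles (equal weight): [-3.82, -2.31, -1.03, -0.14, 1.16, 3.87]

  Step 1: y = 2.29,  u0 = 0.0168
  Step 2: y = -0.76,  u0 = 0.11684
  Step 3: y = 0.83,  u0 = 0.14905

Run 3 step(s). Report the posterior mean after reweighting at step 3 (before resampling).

post_mean = 0.4594

step 1: w=[0.0000, 0.0000, 0.0012, 0.0334, 0.6635, 0.3019]  mean=1.9320  Neff=1.8782  idx=[3, 4, 4, 4, 4, 5]
step 2: w=[0.6782, 0.0804, 0.0804, 0.0804, 0.0804, 0.0000]  mean=0.2783  Neff=2.0581  idx=[0, 0, 0, 0, 2, 4]
step 3: w=[0.1347, 0.1347, 0.1347, 0.1347, 0.2305, 0.2305]  mean=0.4594  Neff=5.5895  idx=[1, 2, 3, 4, 5, 5]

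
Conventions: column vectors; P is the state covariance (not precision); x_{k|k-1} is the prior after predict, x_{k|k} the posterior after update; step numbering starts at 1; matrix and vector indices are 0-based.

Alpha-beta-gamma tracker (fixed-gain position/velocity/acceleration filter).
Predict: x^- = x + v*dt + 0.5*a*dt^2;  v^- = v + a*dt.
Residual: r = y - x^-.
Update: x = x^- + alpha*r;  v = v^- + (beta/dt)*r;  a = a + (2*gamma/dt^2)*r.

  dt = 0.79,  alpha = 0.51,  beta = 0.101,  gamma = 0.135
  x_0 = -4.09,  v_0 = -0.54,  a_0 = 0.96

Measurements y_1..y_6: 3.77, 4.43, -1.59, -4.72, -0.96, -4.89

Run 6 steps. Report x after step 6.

step 1: x_pred=-4.2170  r=7.9870  x^+=-0.1436  v^+=1.2395  a^+=4.4154
step 2: x_pred=2.2134  r=2.2166  x^+=3.3439  v^+=5.0111  a^+=5.3743
step 3: x_pred=8.9797  r=-10.5697  x^+=3.5891  v^+=7.9055  a^+=0.8016
step 4: x_pred=10.0846  r=-14.8046  x^+=2.5343  v^+=6.6460  a^+=-5.6032
step 5: x_pred=6.0362  r=-6.9962  x^+=2.4681  v^+=1.3251  a^+=-8.6299
step 6: x_pred=0.8220  r=-5.7120  x^+=-2.0911  v^+=-6.2228  a^+=-11.1010

x_post = -2.0911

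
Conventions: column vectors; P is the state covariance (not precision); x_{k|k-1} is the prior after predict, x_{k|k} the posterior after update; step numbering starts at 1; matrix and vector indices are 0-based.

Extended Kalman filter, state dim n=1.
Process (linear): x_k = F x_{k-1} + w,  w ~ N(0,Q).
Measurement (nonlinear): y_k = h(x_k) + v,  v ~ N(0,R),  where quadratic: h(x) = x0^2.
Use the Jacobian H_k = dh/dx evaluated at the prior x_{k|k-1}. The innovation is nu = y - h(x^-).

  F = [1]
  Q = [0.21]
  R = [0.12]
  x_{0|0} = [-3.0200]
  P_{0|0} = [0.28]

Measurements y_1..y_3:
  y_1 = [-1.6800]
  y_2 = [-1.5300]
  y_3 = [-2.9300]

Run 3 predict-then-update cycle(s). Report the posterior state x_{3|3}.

x_post = [1.0147]

step 1: x^-=[-3.0200]  P^-=[0.4900]  H_jac=[-6.0400]  S=[17.9960]  K=[-0.1645]  nu=[-10.8004]  x^+=[-1.2438]  P^+=[0.0033]
step 2: x^-=[-1.2438]  P^-=[0.2133]  H_jac=[-2.4876]  S=[1.4397]  K=[-0.3685]  nu=[-3.0770]  x^+=[-0.1099]  P^+=[0.0178]
step 3: x^-=[-0.1099]  P^-=[0.2278]  H_jac=[-0.2199]  S=[0.1310]  K=[-0.3822]  nu=[-2.9421]  x^+=[1.0147]  P^+=[0.2086]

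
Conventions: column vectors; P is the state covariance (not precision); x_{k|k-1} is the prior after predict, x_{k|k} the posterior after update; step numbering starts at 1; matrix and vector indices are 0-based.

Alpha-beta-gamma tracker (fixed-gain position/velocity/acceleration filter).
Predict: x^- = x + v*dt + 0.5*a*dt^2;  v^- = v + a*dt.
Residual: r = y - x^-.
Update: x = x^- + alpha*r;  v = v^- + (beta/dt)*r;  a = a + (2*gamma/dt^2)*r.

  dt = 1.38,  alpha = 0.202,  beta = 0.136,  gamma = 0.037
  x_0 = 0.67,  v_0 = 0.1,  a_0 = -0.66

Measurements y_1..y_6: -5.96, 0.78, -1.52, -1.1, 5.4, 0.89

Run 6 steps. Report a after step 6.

step 1: x_pred=0.1795  r=-6.1395  x^+=-1.0606  v^+=-1.4159  a^+=-0.8986
step 2: x_pred=-3.8701  r=4.6501  x^+=-2.9308  v^+=-2.1976  a^+=-0.7179
step 3: x_pred=-6.6471  r=5.1271  x^+=-5.6114  v^+=-2.6830  a^+=-0.5187
step 4: x_pred=-9.8078  r=8.7078  x^+=-8.0488  v^+=-2.5406  a^+=-0.1803
step 5: x_pred=-11.7265  r=17.1265  x^+=-8.2669  v^+=-1.1015  a^+=0.4852
step 6: x_pred=-9.3251  r=10.2151  x^+=-7.2616  v^+=0.5747  a^+=0.8821

a_post = 0.8821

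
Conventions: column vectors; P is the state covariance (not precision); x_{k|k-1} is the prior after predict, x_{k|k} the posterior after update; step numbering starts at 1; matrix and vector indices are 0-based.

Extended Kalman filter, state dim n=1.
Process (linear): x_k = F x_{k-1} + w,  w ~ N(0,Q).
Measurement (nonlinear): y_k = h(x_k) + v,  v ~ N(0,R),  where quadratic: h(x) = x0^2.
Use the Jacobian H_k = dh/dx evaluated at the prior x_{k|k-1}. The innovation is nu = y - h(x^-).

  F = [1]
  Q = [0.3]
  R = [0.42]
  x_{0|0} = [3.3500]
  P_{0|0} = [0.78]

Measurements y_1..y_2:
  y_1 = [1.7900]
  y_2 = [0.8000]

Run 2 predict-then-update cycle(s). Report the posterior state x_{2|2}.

step 1: x^-=[3.3500]  P^-=[1.0800]  H_jac=[6.7000]  S=[48.9012]  K=[0.1480]  nu=[-9.4325]  x^+=[1.9543]  P^+=[0.0093]
step 2: x^-=[1.9543]  P^-=[0.3093]  H_jac=[3.9085]  S=[5.1446]  K=[0.2350]  nu=[-3.0191]  x^+=[1.2449]  P^+=[0.0252]

x_post = [1.2449]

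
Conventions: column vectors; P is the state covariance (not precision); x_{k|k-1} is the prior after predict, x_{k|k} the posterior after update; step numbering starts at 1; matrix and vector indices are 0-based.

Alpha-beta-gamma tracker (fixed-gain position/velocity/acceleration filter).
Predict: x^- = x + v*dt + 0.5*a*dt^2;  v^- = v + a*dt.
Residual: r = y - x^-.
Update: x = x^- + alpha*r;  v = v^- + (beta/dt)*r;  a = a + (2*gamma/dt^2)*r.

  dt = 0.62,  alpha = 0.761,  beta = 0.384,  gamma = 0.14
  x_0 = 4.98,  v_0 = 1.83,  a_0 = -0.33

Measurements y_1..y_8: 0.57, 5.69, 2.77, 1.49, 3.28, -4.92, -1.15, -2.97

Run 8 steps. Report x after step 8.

x_post = -3.3447

step 1: x_pred=6.0512  r=-5.4812  x^+=1.8800  v^+=-1.7694  a^+=-4.3225
step 2: x_pred=-0.0478  r=5.7378  x^+=4.3187  v^+=-0.8956  a^+=-0.1431
step 3: x_pred=3.7359  r=-0.9659  x^+=3.0008  v^+=-1.5825  a^+=-0.8466
step 4: x_pred=1.8570  r=-0.3670  x^+=1.5777  v^+=-2.3347  a^+=-1.1139
step 5: x_pred=-0.0839  r=3.3639  x^+=2.4760  v^+=-0.9419  a^+=1.3364
step 6: x_pred=2.1489  r=-7.0689  x^+=-3.2305  v^+=-4.4915  a^+=-3.8127
step 7: x_pred=-6.7480  r=5.5980  x^+=-2.4879  v^+=-3.3882  a^+=0.2650
step 8: x_pred=-4.5377  r=1.5677  x^+=-3.3447  v^+=-2.2529  a^+=1.4069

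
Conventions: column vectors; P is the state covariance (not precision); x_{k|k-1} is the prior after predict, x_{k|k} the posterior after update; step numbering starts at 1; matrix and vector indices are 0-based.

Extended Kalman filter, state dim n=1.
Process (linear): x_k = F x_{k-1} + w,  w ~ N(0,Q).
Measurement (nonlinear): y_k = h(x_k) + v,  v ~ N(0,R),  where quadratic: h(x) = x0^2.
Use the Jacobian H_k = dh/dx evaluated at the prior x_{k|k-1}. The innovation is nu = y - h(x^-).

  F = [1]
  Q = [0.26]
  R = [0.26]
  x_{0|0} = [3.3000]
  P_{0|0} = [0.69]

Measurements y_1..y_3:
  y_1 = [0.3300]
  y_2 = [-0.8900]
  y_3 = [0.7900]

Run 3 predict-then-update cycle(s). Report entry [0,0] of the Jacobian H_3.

step 1: x^-=[3.3000]  P^-=[0.9500]  H_jac=[6.6000]  S=[41.6420]  K=[0.1506]  nu=[-10.5600]  x^+=[1.7100]  P^+=[0.0059]
step 2: x^-=[1.7100]  P^-=[0.2659]  H_jac=[3.4200]  S=[3.3704]  K=[0.2698]  nu=[-3.8141]  x^+=[0.6808]  P^+=[0.0205]
step 3: x^-=[0.6808]  P^-=[0.2805]  H_jac=[1.3616]  S=[0.7800]  K=[0.4896]  nu=[0.3265]  x^+=[0.8407]  P^+=[0.0935]

H_jac[0,0] = 1.3616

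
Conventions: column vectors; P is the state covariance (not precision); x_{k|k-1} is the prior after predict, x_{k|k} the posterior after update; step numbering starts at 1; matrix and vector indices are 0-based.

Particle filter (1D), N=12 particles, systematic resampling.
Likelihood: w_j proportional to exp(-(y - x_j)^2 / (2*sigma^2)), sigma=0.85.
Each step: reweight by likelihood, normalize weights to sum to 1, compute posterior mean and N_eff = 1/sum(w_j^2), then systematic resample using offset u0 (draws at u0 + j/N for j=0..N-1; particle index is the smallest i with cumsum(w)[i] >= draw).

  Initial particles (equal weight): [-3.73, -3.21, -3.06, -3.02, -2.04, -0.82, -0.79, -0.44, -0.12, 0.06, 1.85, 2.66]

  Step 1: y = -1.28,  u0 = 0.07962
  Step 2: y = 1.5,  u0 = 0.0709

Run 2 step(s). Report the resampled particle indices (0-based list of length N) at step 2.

resampled_idx = [5, 7, 8, 9, 9, 10, 10, 10, 11, 11, 11, 11]

step 1: w=[0.0039, 0.0190, 0.0279, 0.0307, 0.1674, 0.2157, 0.2115, 0.1532, 0.0984, 0.0721, 0.0003, 0.0000]  mean=-1.0134  Neff=6.2614  idx=[3, 4, 4, 5, 5, 6, 6, 6, 7, 8, 8, 9]
step 2: w=[0.0000, 0.0002, 0.0002, 0.0315, 0.0315, 0.0347, 0.0347, 0.0347, 0.0966, 0.2125, 0.2125, 0.3110]  mean=-0.2096  Neff=4.9519  idx=[5, 7, 8, 9, 9, 10, 10, 10, 11, 11, 11, 11]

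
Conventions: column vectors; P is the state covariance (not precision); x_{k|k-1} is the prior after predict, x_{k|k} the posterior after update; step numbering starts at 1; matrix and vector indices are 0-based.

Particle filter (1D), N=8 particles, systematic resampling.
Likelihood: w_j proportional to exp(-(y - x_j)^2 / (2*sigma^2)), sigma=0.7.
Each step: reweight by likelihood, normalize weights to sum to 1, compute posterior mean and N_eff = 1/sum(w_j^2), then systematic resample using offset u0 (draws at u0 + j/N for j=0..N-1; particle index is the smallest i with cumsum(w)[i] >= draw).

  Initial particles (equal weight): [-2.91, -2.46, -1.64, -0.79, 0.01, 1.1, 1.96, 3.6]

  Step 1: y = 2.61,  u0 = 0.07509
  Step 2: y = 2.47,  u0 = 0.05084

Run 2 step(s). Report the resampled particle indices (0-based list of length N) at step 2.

step 1: w=[0.0000, 0.0000, 0.0000, 0.0000, 0.0009, 0.0875, 0.5821, 0.3295]  mean=2.4234  Neff=2.1974  idx=[5, 6, 6, 6, 6, 7, 7, 7]
step 2: w=[0.0366, 0.1903, 0.1903, 0.1903, 0.1903, 0.0674, 0.0674, 0.0674]  mean=2.2603  Neff=6.2570  idx=[1, 1, 2, 3, 3, 4, 5, 6]

resampled_idx = [1, 1, 2, 3, 3, 4, 5, 6]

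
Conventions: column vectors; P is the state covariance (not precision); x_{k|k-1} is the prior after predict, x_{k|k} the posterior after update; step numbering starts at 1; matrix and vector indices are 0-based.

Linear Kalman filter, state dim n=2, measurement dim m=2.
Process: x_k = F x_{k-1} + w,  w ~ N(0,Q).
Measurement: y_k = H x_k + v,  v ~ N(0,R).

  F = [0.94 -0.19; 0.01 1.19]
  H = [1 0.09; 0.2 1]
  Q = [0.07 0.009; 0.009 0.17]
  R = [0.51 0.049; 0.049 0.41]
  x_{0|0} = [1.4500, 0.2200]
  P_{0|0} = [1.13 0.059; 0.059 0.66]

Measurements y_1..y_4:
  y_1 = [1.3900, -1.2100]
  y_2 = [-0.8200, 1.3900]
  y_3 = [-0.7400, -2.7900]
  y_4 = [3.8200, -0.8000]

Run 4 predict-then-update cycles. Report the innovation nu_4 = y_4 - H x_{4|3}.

innov = [3.6118, 0.6378]

step 1: x^-=[1.3212, 0.2763]  P^-=[1.0712 -0.0637; -0.0637 1.1061]  S=[1.5787 0.2979; 0.2979 1.5335]  K=[0.6814 -0.0342; -0.1161 0.7356]  nu=[0.0439, -1.7505]  x^+=[1.4110, -1.0164]  P^+=[0.3504 -0.0507; -0.0507 0.3060]
step 2: x^-=[1.5195, -1.1955]  P^-=[0.4088 -0.1135; -0.1135 0.6022]  S=[0.9032 0.0694; 0.0694 0.9831]  K=[0.4462 -0.0638; -0.1116 0.5973]  nu=[-2.2319, 2.2816]  x^+=[0.3781, 0.4164]  P^+=[0.2289 -0.0501; -0.0501 0.2494]
step 3: x^-=[0.2763, 0.4993]  P^-=[0.2992 -0.1012; -0.1012 0.5221]  S=[0.7952 0.0528; 0.0528 0.9036]  K=[0.3692 -0.0673; -0.1055 0.5616]  nu=[-1.0613, -3.3445]  x^+=[0.1097, -1.2670]  P^+=[0.1893 -0.0474; -0.0474 0.2345]
step 4: x^-=[0.3438, -1.5066]  P^-=[0.2626 -0.0952; -0.0952 0.5010]  S=[0.7596 0.0498; 0.0498 0.8835]  K=[0.3389 -0.0673; -0.1020 0.5513]  nu=[3.6118, 0.6378]  x^+=[1.5249, -1.5234]  P^+=[0.1737 -0.0457; -0.0457 0.2302]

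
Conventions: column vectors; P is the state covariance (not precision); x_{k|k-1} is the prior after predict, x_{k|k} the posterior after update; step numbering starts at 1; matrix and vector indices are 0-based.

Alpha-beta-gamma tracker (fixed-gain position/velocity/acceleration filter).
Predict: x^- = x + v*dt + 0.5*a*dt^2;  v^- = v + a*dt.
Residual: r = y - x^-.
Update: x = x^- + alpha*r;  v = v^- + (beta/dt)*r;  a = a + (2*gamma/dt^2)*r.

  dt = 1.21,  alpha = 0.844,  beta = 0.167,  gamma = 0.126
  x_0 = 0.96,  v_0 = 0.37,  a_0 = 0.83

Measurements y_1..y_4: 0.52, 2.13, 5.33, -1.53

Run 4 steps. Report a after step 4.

step 1: x_pred=2.0153  r=-1.4953  x^+=0.7533  v^+=1.1679  a^+=0.5726
step 2: x_pred=2.5856  r=-0.4556  x^+=2.2011  v^+=1.7979  a^+=0.4942
step 3: x_pred=4.7383  r=0.5917  x^+=5.2377  v^+=2.4776  a^+=0.5960
step 4: x_pred=8.6719  r=-10.2019  x^+=0.0615  v^+=1.7907  a^+=-1.1599

a_post = -1.1599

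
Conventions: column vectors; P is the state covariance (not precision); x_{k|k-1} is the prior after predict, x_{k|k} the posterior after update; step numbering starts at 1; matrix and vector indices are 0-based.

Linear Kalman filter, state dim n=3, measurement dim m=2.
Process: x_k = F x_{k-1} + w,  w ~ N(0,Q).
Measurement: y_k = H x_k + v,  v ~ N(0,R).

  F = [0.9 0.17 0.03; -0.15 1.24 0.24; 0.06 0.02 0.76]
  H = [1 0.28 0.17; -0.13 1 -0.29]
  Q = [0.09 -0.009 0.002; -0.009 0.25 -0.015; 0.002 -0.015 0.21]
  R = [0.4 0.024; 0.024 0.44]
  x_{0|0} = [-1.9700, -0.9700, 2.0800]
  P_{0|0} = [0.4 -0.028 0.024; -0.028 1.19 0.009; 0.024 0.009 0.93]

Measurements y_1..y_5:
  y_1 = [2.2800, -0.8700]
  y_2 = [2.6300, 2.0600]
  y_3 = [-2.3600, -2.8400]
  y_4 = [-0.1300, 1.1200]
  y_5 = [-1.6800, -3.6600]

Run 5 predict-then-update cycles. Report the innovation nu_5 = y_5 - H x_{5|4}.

innov = [-1.7977, -4.2086]

step 1: x^-=[-1.8755, -0.4081, 1.4432]  P^-=[0.4420 0.1698 0.0657; 0.1698 2.1564 0.1847; 0.0657 0.1847 0.7515]  S=[1.1678 0.6928; 0.6928 2.5207]  K=[0.4861 -0.0966; 0.2385 0.7599; 0.2626 -0.0887]  nu=[4.0244, -0.2872]  x^+=[0.1085, 0.3335, 2.5253]  P^+=[0.2076 -0.0205 -0.0575; -0.0205 0.3832 0.1580; -0.0575 0.1580 0.6834]
step 2: x^-=[0.2301, 1.0033, 1.9324]  P^-=[0.2621 0.0265 0.0106; 0.0265 0.9891 0.2712; 0.0106 0.2712 0.6051]  S=[0.8014 0.2833; 0.2833 1.3210]  K=[0.3694 -0.0873; 0.2093 0.6417; 0.2284 0.0224]  nu=[1.7905, 1.6470]  x^+=[0.7477, 2.4349, 2.3783]  P^+=[0.1609 -0.0235 -0.0511; -0.0235 0.3339 0.1710; -0.0511 0.1710 0.5598]
step 3: x^-=[1.1582, 3.4779, 1.9011]  P^-=[0.2223 0.0206 0.0110; 0.0206 0.9135 0.2594; 0.0110 0.2594 0.5345]  S=[0.7494 0.2640; 0.2640 1.2473]  K=[0.3351 -0.0801; 0.2071 0.6261; 0.2203 0.0359]  nu=[-4.8152, -5.6160]  x^+=[-0.0054, -1.0357, 0.6389]  P^+=[0.1443 -0.0198 -0.0392; -0.0198 0.3239 0.1588; -0.0392 0.1588 0.4924]
step 4: x^-=[-0.1618, -1.1301, 0.4645]  P^-=[0.2102 0.0258 0.0153; 0.0258 0.8844 0.2344; 0.0153 0.2344 0.4963]  S=[0.7358 0.2608; 0.2608 1.2281]  K=[0.3251 -0.0739; 0.2067 0.6181; 0.2153 0.0264]  nu=[0.2692, 2.3638]  x^+=[-0.2488, 0.3866, 0.5848]  P^+=[0.1382 -0.0160 -0.0319; -0.0160 0.3171 0.1455; -0.0319 0.1455 0.4583]
step 5: x^-=[-0.1407, 0.6571, 0.4373]  P^-=[0.2064 0.0296 0.0175; 0.0296 0.8619 0.2151; 0.0175 0.2151 0.4768]  S=[0.7308 0.2572; 0.2572 1.2143]  K=[0.3225 -0.0702; 0.2056 0.6117; 0.2115 0.0166]  nu=[-1.7977, -4.2086]  x^+=[-0.4251, -2.2868, -0.0128]  P^+=[0.1360 -0.0137 -0.0285; -0.0137 0.3120 0.1369; -0.0285 0.1369 0.4420]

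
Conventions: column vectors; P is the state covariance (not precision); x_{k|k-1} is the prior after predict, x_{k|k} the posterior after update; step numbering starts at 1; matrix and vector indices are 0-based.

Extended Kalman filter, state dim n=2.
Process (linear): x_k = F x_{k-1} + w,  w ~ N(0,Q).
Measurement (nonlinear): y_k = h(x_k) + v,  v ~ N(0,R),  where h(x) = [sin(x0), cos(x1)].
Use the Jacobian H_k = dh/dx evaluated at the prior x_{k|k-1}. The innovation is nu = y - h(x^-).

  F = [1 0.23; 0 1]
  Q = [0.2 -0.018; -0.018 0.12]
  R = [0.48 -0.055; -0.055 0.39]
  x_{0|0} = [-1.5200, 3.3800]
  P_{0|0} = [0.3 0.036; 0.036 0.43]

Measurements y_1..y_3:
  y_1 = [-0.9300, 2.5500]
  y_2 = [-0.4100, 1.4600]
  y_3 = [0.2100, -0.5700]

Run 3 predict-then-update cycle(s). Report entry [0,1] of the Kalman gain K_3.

K[0,1] = 0.0752

step 1: x^-=[-0.7426, 3.3800]  P^-=[0.5393 0.1169; 0.1169 0.5500]  H_jac=[0.7367 0.0000; 0.0000 0.2362]  S=[0.7727 -0.0347; -0.0347 0.4207]  K=[0.5190 0.1084; 0.1258 0.3191]  nu=[-0.2538, 3.5217]  x^+=[-0.4926, 4.4719]  P^+=[0.3301 0.0581; 0.0581 0.4977]
step 2: x^-=[0.5359, 4.4719]  P^-=[0.5832 0.1546; 0.1546 0.6177]  H_jac=[0.8598 0.0000; 0.0000 0.9712]  S=[0.9111 0.0741; 0.0741 0.9727]  K=[0.5411 0.1131; 0.0963 0.6095]  nu=[-0.9206, 1.6982]  x^+=[0.2299, 5.4182]  P^+=[0.2949 0.0148; 0.0148 0.2393]
step 3: x^-=[1.4761, 5.4182]  P^-=[0.5143 0.0518; 0.0518 0.3593]  H_jac=[0.0946 0.0000; 0.0000 0.7611]  S=[0.4846 -0.0513; -0.0513 0.5981]  K=[0.1083 0.0752; 0.0590 0.4622]  nu=[-0.7855, -1.2186]  x^+=[1.2993, 4.8085]  P^+=[0.5061 0.0307; 0.0307 0.2326]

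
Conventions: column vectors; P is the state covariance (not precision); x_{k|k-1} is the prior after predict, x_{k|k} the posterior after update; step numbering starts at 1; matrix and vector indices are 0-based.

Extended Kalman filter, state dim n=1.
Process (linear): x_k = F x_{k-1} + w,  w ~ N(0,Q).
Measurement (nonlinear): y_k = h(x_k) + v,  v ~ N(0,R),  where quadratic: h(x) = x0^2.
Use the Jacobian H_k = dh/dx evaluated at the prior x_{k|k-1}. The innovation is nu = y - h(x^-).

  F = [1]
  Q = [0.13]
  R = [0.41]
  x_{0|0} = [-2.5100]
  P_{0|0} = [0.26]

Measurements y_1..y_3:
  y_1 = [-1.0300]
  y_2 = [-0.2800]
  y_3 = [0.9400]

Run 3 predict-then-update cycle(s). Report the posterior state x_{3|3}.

x_post = [-0.8364]

step 1: x^-=[-2.5100]  P^-=[0.3900]  H_jac=[-5.0200]  S=[10.2382]  K=[-0.1912]  nu=[-7.3301]  x^+=[-1.1083]  P^+=[0.0156]
step 2: x^-=[-1.1083]  P^-=[0.1456]  H_jac=[-2.2166]  S=[1.1255]  K=[-0.2868]  nu=[-1.5083]  x^+=[-0.6757]  P^+=[0.0530]
step 3: x^-=[-0.6757]  P^-=[0.1830]  H_jac=[-1.3514]  S=[0.7443]  K=[-0.3324]  nu=[0.4834]  x^+=[-0.8364]  P^+=[0.1008]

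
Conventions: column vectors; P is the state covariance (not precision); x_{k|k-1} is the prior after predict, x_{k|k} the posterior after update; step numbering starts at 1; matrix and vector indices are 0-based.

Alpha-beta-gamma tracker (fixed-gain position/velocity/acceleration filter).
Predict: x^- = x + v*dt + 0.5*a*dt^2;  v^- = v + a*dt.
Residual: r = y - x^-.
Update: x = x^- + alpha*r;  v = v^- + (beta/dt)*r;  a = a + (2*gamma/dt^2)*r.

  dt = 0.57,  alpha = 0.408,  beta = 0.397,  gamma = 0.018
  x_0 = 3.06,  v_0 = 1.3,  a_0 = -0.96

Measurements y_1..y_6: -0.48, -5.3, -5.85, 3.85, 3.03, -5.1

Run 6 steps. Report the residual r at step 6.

step 1: x_pred=3.6450  r=-4.1250  x^+=1.9620  v^+=-2.1203  a^+=-1.4171
step 2: x_pred=0.5233  r=-5.8233  x^+=-1.8526  v^+=-6.9839  a^+=-2.0623
step 3: x_pred=-6.1684  r=0.3184  x^+=-6.0385  v^+=-7.9376  a^+=-2.0270
step 4: x_pred=-10.8922  r=14.7422  x^+=-4.8774  v^+=1.1748  a^+=-0.3935
step 5: x_pred=-4.2717  r=7.3017  x^+=-1.2926  v^+=6.0361  a^+=0.4155
step 6: x_pred=2.2155  r=-7.3155  x^+=-0.7692  v^+=1.1778  a^+=-0.3951

resid = -7.3155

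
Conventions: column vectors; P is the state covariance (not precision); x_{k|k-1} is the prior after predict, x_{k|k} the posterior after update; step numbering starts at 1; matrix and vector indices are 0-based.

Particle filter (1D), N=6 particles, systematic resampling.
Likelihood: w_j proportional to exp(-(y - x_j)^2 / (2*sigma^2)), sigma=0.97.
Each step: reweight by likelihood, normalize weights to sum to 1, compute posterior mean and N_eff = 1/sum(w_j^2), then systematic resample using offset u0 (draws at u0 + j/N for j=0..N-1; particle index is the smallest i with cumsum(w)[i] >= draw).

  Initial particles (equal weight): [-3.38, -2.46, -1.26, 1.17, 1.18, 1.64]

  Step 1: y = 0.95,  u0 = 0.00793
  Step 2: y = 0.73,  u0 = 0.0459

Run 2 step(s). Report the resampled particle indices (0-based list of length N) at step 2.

step 1: w=[0.0000, 0.0007, 0.0266, 0.3481, 0.3472, 0.2773]  mean=1.2363  Neff=3.1316  idx=[2, 3, 3, 4, 4, 5]
step 2: w=[0.0279, 0.2066, 0.2066, 0.2057, 0.2057, 0.1475]  mean=1.1756  Neff=5.1943  idx=[1, 1, 2, 3, 4, 5]

resampled_idx = [1, 1, 2, 3, 4, 5]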